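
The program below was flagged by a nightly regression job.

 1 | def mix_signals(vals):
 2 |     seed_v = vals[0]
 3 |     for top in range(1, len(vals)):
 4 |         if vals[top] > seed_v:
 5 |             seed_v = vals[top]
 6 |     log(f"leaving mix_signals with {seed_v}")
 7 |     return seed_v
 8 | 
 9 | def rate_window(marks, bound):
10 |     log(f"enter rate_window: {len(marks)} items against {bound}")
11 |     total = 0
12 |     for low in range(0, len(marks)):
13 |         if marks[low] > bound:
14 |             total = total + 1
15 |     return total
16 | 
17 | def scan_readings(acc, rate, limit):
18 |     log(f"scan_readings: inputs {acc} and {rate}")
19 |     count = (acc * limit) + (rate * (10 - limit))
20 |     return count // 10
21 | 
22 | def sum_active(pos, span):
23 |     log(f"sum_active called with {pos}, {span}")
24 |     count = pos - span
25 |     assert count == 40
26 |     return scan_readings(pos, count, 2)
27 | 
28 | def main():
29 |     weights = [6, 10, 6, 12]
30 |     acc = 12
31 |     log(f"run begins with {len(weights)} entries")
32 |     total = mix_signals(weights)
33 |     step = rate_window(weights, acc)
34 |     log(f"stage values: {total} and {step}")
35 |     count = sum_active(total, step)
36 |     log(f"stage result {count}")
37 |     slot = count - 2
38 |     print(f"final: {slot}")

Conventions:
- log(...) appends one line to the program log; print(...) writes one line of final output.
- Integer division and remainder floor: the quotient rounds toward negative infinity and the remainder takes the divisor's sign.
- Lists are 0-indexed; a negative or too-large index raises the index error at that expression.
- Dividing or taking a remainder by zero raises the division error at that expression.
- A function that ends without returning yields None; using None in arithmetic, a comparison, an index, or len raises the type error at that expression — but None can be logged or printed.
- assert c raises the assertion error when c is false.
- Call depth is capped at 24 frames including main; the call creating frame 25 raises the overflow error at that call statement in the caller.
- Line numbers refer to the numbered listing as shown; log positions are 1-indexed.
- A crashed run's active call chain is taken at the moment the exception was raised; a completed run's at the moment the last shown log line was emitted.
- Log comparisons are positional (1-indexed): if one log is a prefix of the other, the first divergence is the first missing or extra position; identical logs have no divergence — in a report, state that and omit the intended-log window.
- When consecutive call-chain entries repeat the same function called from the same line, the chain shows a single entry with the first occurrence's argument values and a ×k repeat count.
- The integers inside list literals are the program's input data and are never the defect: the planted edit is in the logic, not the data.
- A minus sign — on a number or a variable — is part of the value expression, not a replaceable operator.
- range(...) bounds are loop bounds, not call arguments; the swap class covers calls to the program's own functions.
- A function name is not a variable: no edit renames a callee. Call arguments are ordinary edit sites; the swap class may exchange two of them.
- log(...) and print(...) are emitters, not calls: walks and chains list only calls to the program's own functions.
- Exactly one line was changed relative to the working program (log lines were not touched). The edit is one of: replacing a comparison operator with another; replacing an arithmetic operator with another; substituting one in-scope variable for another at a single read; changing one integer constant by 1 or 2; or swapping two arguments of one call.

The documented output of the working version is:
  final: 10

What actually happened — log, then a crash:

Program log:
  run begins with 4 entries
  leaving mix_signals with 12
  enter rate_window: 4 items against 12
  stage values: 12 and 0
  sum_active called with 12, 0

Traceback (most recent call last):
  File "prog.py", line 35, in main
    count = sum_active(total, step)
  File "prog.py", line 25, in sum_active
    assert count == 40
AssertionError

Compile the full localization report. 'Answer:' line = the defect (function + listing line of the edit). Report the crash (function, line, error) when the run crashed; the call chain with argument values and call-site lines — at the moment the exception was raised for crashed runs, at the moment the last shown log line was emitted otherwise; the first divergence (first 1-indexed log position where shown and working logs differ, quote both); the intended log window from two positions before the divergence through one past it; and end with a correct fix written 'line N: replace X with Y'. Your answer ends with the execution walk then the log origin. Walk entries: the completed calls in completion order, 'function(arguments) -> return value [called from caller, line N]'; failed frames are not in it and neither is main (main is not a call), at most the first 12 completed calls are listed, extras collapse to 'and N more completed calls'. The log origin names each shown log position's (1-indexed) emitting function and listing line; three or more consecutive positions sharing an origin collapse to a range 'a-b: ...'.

Answer: the defect is in sum_active at line 25.
Key observation: After 5 matching log lines the faulty run goes silent, while the working version continues with 'scan_readings: inputs 12 and 12'.
Crash: sum_active, line 25, AssertionError.
Call chain: main -> sum_active(12, 0) (called at line 35).
First divergence: position 6; the shown log stops at 5 lines while the working version next logs 'scan_readings: inputs 12 and 12'.
Intended log window:
  4: stage values: 12 and 0
  5: sum_active called with 12, 0
  6: scan_readings: inputs 12 and 12
  7: stage result 12
Execution walk:
  mix_signals([6, 10, 6, 12]) -> 12  [called from main, line 32]
  rate_window([6, 10, 6, 12], 12) -> 0  [called from main, line 33]
Log origin:
  1: logged in main at line 31
  2: logged in mix_signals at line 6
  3: logged in rate_window at line 10
  4: logged in main at line 34
  5: logged in sum_active at line 23
A correct fix: line 25: replace `==` with `<=`.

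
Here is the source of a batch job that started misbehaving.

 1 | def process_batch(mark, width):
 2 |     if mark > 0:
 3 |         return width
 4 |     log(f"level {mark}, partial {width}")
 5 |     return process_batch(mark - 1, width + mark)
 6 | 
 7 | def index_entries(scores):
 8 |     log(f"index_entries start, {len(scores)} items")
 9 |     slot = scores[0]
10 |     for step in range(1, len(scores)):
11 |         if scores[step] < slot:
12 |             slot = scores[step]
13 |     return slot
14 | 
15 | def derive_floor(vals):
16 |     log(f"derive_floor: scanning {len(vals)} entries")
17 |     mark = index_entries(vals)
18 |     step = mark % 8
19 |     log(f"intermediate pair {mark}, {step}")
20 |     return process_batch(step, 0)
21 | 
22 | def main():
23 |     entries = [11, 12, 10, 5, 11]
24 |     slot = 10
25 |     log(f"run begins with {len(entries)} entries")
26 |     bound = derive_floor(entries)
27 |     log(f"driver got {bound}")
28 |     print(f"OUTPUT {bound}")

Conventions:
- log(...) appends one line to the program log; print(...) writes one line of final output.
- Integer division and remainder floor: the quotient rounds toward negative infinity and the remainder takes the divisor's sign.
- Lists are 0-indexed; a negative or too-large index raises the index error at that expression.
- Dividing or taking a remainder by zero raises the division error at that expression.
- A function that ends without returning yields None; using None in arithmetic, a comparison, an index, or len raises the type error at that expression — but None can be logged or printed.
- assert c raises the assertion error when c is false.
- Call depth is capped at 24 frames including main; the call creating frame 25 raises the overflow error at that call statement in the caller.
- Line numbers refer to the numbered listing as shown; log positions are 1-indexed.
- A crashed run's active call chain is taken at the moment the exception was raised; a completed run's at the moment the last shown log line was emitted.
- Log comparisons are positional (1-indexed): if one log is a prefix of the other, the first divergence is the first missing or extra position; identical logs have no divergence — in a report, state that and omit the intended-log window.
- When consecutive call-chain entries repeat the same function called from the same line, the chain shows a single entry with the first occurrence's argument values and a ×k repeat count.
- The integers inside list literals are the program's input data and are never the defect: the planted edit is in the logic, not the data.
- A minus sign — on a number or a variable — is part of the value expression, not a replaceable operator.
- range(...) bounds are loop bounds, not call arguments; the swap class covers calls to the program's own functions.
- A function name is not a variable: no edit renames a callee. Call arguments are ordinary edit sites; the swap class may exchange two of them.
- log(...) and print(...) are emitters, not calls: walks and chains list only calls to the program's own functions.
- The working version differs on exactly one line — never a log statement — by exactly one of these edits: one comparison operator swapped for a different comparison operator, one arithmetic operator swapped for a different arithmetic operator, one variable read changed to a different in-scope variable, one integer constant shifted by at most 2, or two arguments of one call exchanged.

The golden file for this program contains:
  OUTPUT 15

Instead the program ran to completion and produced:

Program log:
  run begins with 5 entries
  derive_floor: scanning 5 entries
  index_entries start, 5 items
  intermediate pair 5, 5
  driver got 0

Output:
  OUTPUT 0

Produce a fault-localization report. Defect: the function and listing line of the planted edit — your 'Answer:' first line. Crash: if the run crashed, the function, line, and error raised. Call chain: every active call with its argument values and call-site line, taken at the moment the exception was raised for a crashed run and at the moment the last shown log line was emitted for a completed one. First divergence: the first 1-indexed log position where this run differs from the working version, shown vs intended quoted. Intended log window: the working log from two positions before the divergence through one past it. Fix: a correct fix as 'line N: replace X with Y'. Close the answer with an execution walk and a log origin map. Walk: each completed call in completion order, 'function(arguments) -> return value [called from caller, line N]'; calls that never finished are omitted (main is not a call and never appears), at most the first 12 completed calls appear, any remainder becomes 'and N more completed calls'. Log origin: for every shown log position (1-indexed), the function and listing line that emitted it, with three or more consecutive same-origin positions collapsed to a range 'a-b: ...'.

Answer: the defect is in process_batch at line 2.
Key fact: Log line 5 is where behavior first shows: 'driver got 0' appears instead of 'level 5, partial 0'.
Call chain: main.
First divergence: position 5 — the shown line 'driver got 0' should read 'level 5, partial 0'.
Intended log window:
  3: index_entries start, 5 items
  4: intermediate pair 5, 5
  5: level 5, partial 0
  6: level 4, partial 5
Execution walk:
  index_entries([11, 12, 10, 5, 11]) -> 5  [called from derive_floor, line 17]
  process_batch(5, 0) -> 0  [called from derive_floor, line 20]
  derive_floor([11, 12, 10, 5, 11]) -> 0  [called from main, line 26]
Log origin:
  1: logged in main at line 25
  2: logged in derive_floor at line 16
  3: logged in index_entries at line 8
  4: logged in derive_floor at line 19
  5: logged in main at line 27
A correct fix: line 2: replace `>` with `<=`.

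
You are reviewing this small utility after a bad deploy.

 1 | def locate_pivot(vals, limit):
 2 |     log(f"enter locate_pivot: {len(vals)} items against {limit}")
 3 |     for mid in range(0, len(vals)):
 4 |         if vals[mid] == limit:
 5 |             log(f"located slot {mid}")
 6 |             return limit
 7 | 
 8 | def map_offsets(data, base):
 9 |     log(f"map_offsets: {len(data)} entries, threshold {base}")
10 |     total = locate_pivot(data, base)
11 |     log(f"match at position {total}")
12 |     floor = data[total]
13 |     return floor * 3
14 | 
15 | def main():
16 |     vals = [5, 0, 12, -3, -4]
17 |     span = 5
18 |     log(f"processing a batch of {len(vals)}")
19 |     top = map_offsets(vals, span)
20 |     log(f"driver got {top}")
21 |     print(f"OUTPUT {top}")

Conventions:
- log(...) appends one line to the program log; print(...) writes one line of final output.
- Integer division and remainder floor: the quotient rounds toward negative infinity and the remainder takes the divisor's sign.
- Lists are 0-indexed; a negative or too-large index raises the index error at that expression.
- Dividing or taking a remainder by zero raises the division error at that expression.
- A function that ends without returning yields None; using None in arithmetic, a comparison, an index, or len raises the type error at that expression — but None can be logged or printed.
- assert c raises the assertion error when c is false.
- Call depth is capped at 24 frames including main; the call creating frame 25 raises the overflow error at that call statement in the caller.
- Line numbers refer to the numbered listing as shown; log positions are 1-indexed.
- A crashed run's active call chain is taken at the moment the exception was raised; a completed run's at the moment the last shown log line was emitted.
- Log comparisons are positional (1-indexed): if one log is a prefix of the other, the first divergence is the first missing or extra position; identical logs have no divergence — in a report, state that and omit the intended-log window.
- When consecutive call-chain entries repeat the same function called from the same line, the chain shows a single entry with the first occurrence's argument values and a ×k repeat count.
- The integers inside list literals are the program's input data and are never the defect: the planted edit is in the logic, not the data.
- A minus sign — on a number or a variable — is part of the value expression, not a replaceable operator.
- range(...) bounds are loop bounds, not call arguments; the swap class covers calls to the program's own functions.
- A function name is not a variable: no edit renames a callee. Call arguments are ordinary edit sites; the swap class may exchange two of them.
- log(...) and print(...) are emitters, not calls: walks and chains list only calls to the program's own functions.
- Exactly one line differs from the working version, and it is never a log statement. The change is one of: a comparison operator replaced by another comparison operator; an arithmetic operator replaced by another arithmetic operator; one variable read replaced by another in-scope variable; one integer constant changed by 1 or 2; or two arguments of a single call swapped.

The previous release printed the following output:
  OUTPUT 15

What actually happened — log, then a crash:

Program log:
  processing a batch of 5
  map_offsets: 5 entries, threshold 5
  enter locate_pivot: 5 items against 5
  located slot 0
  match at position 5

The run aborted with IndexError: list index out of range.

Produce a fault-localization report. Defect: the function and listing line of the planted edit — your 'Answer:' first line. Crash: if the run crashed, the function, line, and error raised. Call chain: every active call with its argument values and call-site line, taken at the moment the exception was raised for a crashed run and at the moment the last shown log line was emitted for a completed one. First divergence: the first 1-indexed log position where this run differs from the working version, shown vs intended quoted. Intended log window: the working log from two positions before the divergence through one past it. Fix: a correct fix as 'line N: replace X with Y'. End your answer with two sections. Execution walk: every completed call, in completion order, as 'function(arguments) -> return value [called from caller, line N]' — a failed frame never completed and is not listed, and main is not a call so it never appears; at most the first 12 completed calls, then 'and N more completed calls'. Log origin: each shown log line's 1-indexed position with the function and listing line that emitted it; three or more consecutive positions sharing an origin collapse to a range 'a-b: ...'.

Answer: the defect is in locate_pivot at line 6.
Core observation: At log position 5 the runs split — shown 'match at position 5', but the working version logs 'match at position 0'.
Crash: map_offsets, line 12, IndexError.
Call chain: main -> map_offsets([5, 0, 12, -3, -4], 5) (called at line 19).
First divergence: position 5; shown 'match at position 5' vs intended 'match at position 0'.
Intended log window:
  3: enter locate_pivot: 5 items against 5
  4: located slot 0
  5: match at position 0
  6: driver got 15
Execution walk:
  locate_pivot([5, 0, 12, -3, -4], 5) -> 5  [called from map_offsets, line 10]
Log line origins:
  1: emitted by main (line 18)
  2: emitted by map_offsets (line 9)
  3: emitted by locate_pivot (line 2)
  4: emitted by locate_pivot (line 5)
  5: emitted by map_offsets (line 11)
A correct fix: line 6: replace `limit` with `mid`.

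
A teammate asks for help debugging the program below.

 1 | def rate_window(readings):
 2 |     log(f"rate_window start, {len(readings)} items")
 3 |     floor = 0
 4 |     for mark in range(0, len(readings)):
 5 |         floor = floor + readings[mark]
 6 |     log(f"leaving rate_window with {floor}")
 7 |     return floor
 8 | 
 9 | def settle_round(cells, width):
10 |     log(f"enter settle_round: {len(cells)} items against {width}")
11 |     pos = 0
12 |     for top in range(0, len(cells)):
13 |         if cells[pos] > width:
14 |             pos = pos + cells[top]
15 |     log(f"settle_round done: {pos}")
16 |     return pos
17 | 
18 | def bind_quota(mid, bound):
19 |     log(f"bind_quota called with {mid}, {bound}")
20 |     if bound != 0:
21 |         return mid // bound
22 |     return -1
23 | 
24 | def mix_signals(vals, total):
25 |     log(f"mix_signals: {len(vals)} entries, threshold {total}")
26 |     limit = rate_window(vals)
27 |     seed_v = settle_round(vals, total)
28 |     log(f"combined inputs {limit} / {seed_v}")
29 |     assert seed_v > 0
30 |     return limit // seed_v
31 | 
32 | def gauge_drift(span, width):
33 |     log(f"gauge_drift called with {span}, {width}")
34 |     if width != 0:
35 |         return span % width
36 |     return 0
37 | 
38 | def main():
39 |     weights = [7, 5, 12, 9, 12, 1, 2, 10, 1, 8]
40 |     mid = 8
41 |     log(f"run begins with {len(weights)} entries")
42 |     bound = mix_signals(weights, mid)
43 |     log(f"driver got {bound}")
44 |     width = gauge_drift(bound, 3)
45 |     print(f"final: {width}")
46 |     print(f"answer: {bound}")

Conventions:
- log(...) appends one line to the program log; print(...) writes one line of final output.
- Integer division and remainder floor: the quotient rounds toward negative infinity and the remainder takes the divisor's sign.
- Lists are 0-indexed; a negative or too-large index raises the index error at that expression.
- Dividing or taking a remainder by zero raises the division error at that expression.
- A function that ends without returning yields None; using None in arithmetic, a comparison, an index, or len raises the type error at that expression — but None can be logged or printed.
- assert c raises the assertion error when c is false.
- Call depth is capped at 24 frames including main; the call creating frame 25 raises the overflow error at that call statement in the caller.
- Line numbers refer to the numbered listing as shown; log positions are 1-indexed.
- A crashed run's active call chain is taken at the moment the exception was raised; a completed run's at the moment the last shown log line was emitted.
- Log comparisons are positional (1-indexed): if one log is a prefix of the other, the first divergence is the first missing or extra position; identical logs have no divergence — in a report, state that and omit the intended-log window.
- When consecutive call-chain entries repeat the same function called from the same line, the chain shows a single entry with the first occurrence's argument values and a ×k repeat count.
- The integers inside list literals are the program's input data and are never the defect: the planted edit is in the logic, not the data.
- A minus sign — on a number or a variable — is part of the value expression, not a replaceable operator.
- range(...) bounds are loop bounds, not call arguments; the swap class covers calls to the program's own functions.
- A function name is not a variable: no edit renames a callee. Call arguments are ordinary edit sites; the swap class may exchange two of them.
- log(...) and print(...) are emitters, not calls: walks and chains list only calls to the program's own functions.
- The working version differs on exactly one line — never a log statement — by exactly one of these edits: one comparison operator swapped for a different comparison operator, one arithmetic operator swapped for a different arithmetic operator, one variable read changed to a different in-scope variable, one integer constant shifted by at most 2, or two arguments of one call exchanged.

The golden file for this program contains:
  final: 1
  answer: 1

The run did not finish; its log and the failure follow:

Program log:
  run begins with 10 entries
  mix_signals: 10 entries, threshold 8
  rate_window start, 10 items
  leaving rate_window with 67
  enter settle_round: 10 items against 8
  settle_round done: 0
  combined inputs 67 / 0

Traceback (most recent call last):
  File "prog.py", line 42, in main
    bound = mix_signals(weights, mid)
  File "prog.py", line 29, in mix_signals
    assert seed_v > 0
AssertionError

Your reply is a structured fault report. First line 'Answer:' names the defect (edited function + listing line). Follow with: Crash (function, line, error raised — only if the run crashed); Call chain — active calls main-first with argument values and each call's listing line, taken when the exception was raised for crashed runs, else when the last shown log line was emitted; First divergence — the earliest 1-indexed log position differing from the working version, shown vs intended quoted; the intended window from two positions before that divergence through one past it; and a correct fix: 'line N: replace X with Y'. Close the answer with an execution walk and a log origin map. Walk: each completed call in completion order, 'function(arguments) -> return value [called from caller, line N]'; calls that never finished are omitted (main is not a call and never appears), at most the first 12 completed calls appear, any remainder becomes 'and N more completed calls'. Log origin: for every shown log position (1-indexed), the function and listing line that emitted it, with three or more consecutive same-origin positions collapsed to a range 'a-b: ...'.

Answer: the defect is in settle_round at line 13.
Key fact: The log first diverges at position 6: the faulty run prints 'settle_round done: 0' where the working version prints 'settle_round done: 43'.
Crash: mix_signals, line 29, AssertionError.
Call chain: main -> mix_signals([7, 5, 12, 9, 12, 1, 2, 10, 1, 8], 8) (called at line 42).
First divergence: position 6 — shown 'settle_round done: 0', intended 'settle_round done: 43'.
Intended log window:
  4: leaving rate_window with 67
  5: enter settle_round: 10 items against 8
  6: settle_round done: 43
  7: combined inputs 67 / 43
Execution walk:
  rate_window([7, 5, 12, 9, 12, 1, 2, 10, 1, 8]) -> 67  [called from mix_signals, line 26]
  settle_round([7, 5, 12, 9, 12, 1, 2, 10, 1, 8], 8) -> 0  [called from mix_signals, line 27]
Log origins:
  1 — main, line 41
  2 — mix_signals, line 25
  3 — rate_window, line 2
  4 — rate_window, line 6
  5 — settle_round, line 10
  6 — settle_round, line 15
  7 — mix_signals, line 28
A correct fix: line 13: replace `pos` with `top`.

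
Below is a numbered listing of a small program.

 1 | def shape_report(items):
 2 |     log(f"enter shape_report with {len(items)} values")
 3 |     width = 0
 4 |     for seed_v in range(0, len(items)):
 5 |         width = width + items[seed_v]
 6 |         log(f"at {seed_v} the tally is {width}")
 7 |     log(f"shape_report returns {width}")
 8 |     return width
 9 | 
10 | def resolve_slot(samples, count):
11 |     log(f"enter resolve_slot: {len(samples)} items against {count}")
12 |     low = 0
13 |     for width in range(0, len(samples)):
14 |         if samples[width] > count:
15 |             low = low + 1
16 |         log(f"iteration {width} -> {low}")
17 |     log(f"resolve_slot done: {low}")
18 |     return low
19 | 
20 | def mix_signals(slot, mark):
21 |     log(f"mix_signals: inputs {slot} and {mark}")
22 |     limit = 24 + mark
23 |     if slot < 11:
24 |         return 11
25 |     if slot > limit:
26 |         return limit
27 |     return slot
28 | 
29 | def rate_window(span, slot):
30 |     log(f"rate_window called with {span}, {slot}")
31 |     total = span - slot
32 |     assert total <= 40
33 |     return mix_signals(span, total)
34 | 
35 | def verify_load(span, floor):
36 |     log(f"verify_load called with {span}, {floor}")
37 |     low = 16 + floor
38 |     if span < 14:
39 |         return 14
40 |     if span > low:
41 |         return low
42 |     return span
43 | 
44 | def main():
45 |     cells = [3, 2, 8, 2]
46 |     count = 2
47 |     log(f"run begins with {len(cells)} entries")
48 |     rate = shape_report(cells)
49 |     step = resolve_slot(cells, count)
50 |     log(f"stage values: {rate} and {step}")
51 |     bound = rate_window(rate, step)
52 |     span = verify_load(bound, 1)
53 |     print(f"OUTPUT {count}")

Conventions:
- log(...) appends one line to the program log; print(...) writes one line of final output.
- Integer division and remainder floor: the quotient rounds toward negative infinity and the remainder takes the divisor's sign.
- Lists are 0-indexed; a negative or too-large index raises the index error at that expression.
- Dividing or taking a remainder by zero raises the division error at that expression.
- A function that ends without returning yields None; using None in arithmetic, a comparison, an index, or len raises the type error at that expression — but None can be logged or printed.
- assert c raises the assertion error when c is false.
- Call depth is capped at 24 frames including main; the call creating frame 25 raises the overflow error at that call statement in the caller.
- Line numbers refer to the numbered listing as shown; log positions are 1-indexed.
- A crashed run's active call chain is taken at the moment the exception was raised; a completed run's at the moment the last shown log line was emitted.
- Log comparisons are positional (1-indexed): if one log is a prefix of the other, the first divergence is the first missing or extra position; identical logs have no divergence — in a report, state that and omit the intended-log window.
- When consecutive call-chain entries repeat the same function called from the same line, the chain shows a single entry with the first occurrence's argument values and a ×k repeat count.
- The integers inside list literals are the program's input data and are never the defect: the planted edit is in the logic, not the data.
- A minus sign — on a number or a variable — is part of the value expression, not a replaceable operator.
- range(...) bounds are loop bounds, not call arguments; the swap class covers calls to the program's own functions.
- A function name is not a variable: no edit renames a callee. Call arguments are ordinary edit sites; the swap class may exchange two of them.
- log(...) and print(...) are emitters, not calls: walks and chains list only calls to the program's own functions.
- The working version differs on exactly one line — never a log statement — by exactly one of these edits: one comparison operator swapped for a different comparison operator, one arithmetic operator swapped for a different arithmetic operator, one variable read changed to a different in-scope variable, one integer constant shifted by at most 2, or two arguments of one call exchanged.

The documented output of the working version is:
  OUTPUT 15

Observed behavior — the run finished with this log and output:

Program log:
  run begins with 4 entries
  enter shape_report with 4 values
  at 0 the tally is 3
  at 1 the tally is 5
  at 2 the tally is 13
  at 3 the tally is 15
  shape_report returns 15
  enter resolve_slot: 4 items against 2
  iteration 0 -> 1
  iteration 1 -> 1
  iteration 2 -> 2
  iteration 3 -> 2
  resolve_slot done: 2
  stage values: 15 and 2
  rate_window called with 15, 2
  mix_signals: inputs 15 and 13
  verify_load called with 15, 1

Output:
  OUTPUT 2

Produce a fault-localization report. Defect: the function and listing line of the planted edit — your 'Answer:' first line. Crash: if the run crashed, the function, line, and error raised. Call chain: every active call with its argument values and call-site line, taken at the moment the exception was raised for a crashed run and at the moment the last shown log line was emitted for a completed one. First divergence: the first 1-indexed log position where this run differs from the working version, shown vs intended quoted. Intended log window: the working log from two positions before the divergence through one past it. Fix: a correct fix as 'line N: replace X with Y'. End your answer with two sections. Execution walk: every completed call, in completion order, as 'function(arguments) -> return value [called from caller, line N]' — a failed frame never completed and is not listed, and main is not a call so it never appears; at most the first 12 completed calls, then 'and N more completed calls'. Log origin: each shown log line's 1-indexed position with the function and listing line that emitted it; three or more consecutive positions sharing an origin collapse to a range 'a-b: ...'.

Answer: the defect is in main at line 53.
Key observation: Log streams are identical — the defect surfaces only in the printed output.
Call chain: main -> verify_load(15, 1) (called at line 52).
First divergence: there is none — every log position agrees.
Execution walk:
  shape_report([3, 2, 8, 2]) -> 15  [called from main, line 48]
  resolve_slot([3, 2, 8, 2], 2) -> 2  [called from main, line 49]
  mix_signals(15, 13) -> 15  [called from rate_window, line 33]
  rate_window(15, 2) -> 15  [called from main, line 51]
  verify_load(15, 1) -> 15  [called from main, line 52]
Log origins:
  1: from main, line 47
  2: from shape_report, line 2
  3-6: from shape_report, line 6
  7: from shape_report, line 7
  8: from resolve_slot, line 11
  9-12: from resolve_slot, line 16
  13: from resolve_slot, line 17
  14: from main, line 50
  15: from rate_window, line 30
  16: from mix_signals, line 21
  17: from verify_load, line 36
A correct fix: line 53: replace `count` with `span`.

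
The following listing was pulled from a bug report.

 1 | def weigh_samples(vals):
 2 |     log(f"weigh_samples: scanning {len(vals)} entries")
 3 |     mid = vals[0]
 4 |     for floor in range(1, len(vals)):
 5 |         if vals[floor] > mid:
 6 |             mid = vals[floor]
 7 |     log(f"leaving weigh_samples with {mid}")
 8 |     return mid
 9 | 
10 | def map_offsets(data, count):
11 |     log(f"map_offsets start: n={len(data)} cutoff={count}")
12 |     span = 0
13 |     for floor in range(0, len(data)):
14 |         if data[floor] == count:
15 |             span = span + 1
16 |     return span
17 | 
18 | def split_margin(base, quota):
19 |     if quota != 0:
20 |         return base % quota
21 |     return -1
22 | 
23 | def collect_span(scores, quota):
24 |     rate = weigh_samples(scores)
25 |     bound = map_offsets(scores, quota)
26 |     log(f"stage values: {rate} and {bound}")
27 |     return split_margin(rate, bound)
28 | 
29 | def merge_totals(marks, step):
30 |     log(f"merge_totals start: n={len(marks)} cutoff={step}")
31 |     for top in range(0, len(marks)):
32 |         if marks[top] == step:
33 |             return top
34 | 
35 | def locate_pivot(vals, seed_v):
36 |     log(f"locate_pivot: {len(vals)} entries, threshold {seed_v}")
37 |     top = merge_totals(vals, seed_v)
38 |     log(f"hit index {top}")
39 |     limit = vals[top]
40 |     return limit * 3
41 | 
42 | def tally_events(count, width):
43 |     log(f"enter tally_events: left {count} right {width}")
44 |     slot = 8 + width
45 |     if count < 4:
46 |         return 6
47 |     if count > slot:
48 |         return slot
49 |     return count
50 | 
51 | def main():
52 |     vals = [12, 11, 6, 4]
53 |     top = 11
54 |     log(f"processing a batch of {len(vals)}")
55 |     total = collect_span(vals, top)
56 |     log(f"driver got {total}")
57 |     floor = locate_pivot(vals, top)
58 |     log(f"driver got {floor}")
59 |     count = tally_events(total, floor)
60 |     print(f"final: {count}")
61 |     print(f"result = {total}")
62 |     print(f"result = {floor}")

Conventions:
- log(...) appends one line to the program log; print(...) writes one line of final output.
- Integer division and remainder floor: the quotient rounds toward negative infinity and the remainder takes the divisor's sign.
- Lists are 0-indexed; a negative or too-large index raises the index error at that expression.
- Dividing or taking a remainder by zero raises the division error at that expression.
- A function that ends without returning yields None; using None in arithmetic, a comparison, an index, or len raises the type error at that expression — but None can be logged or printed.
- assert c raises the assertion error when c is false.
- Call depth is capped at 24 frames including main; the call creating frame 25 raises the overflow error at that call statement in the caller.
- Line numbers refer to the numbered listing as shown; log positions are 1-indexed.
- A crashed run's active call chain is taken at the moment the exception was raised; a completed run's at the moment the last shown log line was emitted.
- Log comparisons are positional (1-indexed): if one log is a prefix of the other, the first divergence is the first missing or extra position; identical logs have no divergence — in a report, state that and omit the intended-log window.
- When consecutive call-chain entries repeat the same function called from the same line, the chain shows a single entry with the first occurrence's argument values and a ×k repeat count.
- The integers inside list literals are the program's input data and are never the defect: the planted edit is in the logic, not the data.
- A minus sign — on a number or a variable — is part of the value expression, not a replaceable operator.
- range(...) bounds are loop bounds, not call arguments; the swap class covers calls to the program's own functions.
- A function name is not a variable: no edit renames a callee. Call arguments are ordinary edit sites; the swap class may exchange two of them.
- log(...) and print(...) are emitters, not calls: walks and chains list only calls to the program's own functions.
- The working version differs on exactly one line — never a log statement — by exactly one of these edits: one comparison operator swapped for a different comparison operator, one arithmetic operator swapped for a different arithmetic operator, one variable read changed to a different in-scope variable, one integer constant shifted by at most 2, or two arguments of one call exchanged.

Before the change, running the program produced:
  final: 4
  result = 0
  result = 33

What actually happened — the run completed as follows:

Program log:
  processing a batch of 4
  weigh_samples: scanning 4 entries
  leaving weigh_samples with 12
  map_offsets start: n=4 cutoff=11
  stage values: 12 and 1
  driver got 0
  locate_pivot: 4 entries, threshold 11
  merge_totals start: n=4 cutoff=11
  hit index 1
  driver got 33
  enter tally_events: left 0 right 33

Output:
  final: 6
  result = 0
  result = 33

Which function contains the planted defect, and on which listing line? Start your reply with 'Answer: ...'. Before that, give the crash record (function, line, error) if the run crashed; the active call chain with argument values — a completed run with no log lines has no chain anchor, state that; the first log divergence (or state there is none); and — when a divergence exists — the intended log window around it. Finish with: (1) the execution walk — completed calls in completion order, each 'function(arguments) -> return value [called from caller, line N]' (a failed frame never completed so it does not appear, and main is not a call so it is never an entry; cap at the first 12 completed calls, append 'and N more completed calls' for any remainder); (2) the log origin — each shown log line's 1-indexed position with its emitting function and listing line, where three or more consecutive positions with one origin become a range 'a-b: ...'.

Answer: the defect is in tally_events at line 46.
Core observation: No log line changed; the fault shows up purely in the output.
Call chain: main -> tally_events(0, 33) (called at line 59).
First divergence: none — the logs agree in full.
Execution walk:
  weigh_samples([12, 11, 6, 4]) -> 12  [called from collect_span, line 24]
  map_offsets([12, 11, 6, 4], 11) -> 1  [called from collect_span, line 25]
  split_margin(12, 1) -> 0  [called from collect_span, line 27]
  collect_span([12, 11, 6, 4], 11) -> 0  [called from main, line 55]
  merge_totals([12, 11, 6, 4], 11) -> 1  [called from locate_pivot, line 37]
  locate_pivot([12, 11, 6, 4], 11) -> 33  [called from main, line 57]
  tally_events(0, 33) -> 6  [called from main, line 59]
Log origin:
  1: from main, line 54
  2: from weigh_samples, line 2
  3: from weigh_samples, line 7
  4: from map_offsets, line 11
  5: from collect_span, line 26
  6: from main, line 56
  7: from locate_pivot, line 36
  8: from merge_totals, line 30
  9: from locate_pivot, line 38
  10: from main, line 58
  11: from tally_events, line 43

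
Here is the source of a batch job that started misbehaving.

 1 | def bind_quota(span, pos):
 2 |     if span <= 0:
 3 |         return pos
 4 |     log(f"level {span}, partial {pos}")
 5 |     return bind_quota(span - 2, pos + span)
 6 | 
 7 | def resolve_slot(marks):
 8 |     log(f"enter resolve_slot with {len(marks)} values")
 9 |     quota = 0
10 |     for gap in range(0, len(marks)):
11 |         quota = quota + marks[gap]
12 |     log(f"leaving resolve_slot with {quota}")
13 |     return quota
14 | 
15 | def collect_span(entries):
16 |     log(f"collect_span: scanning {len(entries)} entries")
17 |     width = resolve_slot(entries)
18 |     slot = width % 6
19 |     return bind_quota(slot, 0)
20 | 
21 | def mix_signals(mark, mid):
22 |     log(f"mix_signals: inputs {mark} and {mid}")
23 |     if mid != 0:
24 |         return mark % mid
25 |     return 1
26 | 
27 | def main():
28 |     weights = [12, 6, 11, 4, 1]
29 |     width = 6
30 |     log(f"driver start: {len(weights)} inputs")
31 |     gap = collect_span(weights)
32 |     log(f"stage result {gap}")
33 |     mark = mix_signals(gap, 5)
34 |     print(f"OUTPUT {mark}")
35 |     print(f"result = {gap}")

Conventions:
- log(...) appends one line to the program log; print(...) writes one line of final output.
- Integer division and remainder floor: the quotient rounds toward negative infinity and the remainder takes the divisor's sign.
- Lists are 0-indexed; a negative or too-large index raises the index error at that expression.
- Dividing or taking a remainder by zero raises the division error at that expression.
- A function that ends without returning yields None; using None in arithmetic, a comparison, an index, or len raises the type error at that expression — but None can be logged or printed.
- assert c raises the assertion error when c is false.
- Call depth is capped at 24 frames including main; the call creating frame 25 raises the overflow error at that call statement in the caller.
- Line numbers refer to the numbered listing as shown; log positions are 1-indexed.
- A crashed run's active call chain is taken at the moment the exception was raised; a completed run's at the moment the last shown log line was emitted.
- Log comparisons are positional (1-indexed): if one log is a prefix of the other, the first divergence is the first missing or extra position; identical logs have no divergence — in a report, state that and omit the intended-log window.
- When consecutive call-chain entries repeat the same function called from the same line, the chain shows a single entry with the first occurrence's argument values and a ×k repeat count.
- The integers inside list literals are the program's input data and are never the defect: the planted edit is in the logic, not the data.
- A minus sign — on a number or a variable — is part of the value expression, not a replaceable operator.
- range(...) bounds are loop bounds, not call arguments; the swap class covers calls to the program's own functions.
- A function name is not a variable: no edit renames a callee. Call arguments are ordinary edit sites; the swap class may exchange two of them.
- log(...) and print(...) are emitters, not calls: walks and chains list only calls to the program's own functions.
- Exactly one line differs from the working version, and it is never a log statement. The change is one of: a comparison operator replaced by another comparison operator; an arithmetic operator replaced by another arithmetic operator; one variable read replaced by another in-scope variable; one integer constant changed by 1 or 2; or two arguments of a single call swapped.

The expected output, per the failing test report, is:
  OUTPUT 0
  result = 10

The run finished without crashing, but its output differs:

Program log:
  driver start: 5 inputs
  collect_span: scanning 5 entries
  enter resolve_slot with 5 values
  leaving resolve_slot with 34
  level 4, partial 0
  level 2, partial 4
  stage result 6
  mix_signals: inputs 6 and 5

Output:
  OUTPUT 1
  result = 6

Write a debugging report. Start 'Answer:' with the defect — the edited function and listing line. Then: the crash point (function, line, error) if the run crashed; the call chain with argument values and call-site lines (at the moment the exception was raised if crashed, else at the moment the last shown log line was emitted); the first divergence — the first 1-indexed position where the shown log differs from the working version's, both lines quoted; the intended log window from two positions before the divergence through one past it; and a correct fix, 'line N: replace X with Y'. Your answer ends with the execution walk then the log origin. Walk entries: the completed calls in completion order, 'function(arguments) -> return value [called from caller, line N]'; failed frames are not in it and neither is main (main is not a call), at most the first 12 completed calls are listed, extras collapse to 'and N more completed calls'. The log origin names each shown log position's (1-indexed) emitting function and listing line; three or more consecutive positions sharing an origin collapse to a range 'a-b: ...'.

Answer: the defect is in bind_quota at line 5.
The tell: At log position 6 the runs split — shown 'level 2, partial 4', but the working version logs 'level 3, partial 4'.
Call chain: main -> mix_signals(6, 5) (called at line 33).
First divergence: position 6 — shown 'level 2, partial 4', intended 'level 3, partial 4'.
Intended log window:
  4: leaving resolve_slot with 34
  5: level 4, partial 0
  6: level 3, partial 4
  7: level 2, partial 7
Execution walk:
  resolve_slot([12, 6, 11, 4, 1]) -> 34  [called from collect_span, line 17]
  bind_quota(0, 6) -> 6  [called from bind_quota, line 5]
  bind_quota(2, 4) -> 6  [called from bind_quota, line 5]
  bind_quota(4, 0) -> 6  [called from collect_span, line 19]
  collect_span([12, 6, 11, 4, 1]) -> 6  [called from main, line 31]
  mix_signals(6, 5) -> 1  [called from main, line 33]
Log origins:
  1: emitted by main (line 30)
  2: emitted by collect_span (line 16)
  3: emitted by resolve_slot (line 8)
  4: emitted by resolve_slot (line 12)
  5: emitted by bind_quota (line 4)
  6: emitted by bind_quota (line 4)
  7: emitted by main (line 32)
  8: emitted by mix_signals (line 22)
A correct fix: line 5: replace `2` with `1`.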